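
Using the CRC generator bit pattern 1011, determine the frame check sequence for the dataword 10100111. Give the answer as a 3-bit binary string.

011

Append 3 zeros: 10100111000. Divide by 1011 (XOR where the leading bit is 1):
  pos 0: 1010 XOR 1011 = 0001
  pos 3: 1011 XOR 1011 = 0000
  pos 7: 1000 XOR 1011 = 0011
Remainder (last 3 bits) = 011. This is the CRC / FCS.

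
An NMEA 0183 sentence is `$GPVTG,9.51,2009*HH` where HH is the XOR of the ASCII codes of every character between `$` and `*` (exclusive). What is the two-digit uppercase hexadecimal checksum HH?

XOR the ASCII codes of the payload characters:
  'G' = 0x47 → acc = 0x47
  'P' = 0x50 → acc = 0x17
  'V' = 0x56 → acc = 0x41
  'T' = 0x54 → acc = 0x15
  'G' = 0x47 → acc = 0x52
  ',' = 0x2C → acc = 0x7E
  '9' = 0x39 → acc = 0x47
  '.' = 0x2E → acc = 0x69
  '5' = 0x35 → acc = 0x5C
  '1' = 0x31 → acc = 0x6D
  ',' = 0x2C → acc = 0x41
  '2' = 0x32 → acc = 0x73
  '0' = 0x30 → acc = 0x43
  '0' = 0x30 → acc = 0x73
  '9' = 0x39 → acc = 0x4A
Checksum = 0x4A.

4A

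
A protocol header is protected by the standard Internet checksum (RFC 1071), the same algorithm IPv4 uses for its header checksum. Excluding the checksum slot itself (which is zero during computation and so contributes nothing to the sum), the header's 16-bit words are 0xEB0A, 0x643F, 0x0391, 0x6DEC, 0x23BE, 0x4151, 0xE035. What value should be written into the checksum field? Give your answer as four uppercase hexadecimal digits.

One's-complement addition (fold any carry out of bit 15 back into bit 0):
  0xEB0A + 0x643F = 0x14F49 → wrap carry → 0x4F4A
  0x4F4A + 0x0391 = 0x052DB
  0x52DB + 0x6DEC = 0x0C0C7
  0xC0C7 + 0x23BE = 0x0E485
  0xE485 + 0x4151 = 0x125D6 → wrap carry → 0x25D7
  0x25D7 + 0xE035 = 0x1060C → wrap carry → 0x060D
One's-complement sum = 0x060D.
Checksum = ~0x060D & 0xFFFF = 0xF9F2.

F9F2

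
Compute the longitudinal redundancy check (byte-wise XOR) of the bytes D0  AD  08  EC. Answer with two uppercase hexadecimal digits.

99

XOR the bytes together:
  start with 0xD0
  0xD0 ⊕ 0xAD = 0x7D
  0x7D ⊕ 0x08 = 0x75
  0x75 ⊕ 0xEC = 0x99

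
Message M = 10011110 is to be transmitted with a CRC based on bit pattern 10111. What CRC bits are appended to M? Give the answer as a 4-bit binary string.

0001

Append 4 zeros: 100111100000. Divide by 10111 (XOR where the leading bit is 1):
  pos 0: 10011 XOR 10111 = 00100
  pos 2: 10011 XOR 10111 = 00100
  pos 4: 10000 XOR 10111 = 00111
  pos 6: 11100 XOR 10111 = 01011
  pos 7: 10110 XOR 10111 = 00001
Remainder (last 4 bits) = 0001. This is the CRC / FCS.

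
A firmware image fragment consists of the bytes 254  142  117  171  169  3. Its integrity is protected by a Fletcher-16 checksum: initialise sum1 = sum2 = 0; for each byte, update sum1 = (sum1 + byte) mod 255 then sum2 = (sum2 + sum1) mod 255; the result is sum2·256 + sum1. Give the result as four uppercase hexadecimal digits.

F15B

Running sums (mod 255):
  after byte 0 (254): sum1=254, sum2=254
  after byte 1 (142): sum1=141, sum2=140
  after byte 2 (117): sum1=3, sum2=143
  after byte 3 (171): sum1=174, sum2=62
  after byte 4 (169): sum1=88, sum2=150
  after byte 5 (3): sum1=91, sum2=241
Checksum = sum2·256 + sum1 = 241·256 + 91 = 61787 = 0xF15B.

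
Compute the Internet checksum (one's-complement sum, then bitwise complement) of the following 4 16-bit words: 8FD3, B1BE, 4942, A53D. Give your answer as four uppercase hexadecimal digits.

CFED

One's-complement addition (fold any carry out of bit 15 back into bit 0):
  0x8FD3 + 0xB1BE = 0x14191 → wrap carry → 0x4192
  0x4192 + 0x4942 = 0x08AD4
  0x8AD4 + 0xA53D = 0x13011 → wrap carry → 0x3012
One's-complement sum = 0x3012.
Checksum = ~0x3012 & 0xFFFF = 0xCFED.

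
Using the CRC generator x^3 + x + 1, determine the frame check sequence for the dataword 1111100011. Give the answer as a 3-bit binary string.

Append 3 zeros: 1111100011000. Divide by 1011 (XOR where the leading bit is 1):
  pos 0: 1111 XOR 1011 = 0100
  pos 1: 1001 XOR 1011 = 0010
  pos 3: 1000 XOR 1011 = 0011
  pos 5: 1101 XOR 1011 = 0110
  pos 6: 1101 XOR 1011 = 0110
  pos 7: 1100 XOR 1011 = 0111
  pos 8: 1110 XOR 1011 = 0101
  pos 9: 1010 XOR 1011 = 0001
Remainder (last 3 bits) = 001. This is the CRC / FCS.

001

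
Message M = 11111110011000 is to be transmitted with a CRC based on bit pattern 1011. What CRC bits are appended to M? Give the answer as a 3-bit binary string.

100

Append 3 zeros: 11111110011000000. Divide by 1011 (XOR where the leading bit is 1):
  pos 0: 1111 XOR 1011 = 0100
  pos 1: 1001 XOR 1011 = 0010
  pos 3: 1011 XOR 1011 = 0000
  pos 9: 1100 XOR 1011 = 0111
  pos 10: 1110 XOR 1011 = 0101
  pos 11: 1010 XOR 1011 = 0001
Remainder (last 3 bits) = 100. This is the CRC / FCS.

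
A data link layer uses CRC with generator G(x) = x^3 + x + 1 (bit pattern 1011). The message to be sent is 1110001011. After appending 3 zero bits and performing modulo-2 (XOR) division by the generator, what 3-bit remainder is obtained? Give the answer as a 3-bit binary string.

010

Append 3 zeros: 1110001011000. Divide by 1011 (XOR where the leading bit is 1):
  pos 0: 1110 XOR 1011 = 0101
  pos 1: 1010 XOR 1011 = 0001
  pos 4: 1010 XOR 1011 = 0001
  pos 7: 1110 XOR 1011 = 0101
  pos 8: 1010 XOR 1011 = 0001
Remainder (last 3 bits) = 010. This is the CRC / FCS.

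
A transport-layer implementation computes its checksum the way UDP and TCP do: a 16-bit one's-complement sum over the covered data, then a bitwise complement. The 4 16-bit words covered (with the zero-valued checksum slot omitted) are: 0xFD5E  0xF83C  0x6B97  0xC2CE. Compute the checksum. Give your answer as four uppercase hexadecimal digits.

One's-complement addition (fold any carry out of bit 15 back into bit 0):
  0xFD5E + 0xF83C = 0x1F59A → wrap carry → 0xF59B
  0xF59B + 0x6B97 = 0x16132 → wrap carry → 0x6133
  0x6133 + 0xC2CE = 0x12401 → wrap carry → 0x2402
One's-complement sum = 0x2402.
Checksum = ~0x2402 & 0xFFFF = 0xDBFD.

DBFD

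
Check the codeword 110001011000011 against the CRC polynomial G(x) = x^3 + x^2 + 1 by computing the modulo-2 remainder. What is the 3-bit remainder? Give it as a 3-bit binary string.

Modulo-2 division of 110001011000011 by 1101:
  pos 0: 1100 XOR 1101 = 0001
  pos 3: 1010 XOR 1101 = 0111
  pos 4: 1111 XOR 1101 = 0010
  pos 6: 1010 XOR 1101 = 0111
  pos 7: 1110 XOR 1101 = 0011
  pos 9: 1100 XOR 1101 = 0001
Remainder = 111 (nonzero — an error is detected).

111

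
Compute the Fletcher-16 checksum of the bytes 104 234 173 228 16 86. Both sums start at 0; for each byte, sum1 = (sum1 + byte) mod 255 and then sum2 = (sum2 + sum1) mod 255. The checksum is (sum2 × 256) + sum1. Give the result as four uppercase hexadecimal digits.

E44C

Running sums (mod 255):
  after byte 0 (104): sum1=104, sum2=104
  after byte 1 (234): sum1=83, sum2=187
  after byte 2 (173): sum1=1, sum2=188
  after byte 3 (228): sum1=229, sum2=162
  after byte 4 (16): sum1=245, sum2=152
  after byte 5 (86): sum1=76, sum2=228
Checksum = sum2·256 + sum1 = 228·256 + 76 = 58444 = 0xE44C.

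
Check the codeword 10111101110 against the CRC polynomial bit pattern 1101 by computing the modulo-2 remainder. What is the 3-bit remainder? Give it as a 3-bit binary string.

000

Modulo-2 division of 10111101110 by 1101:
  pos 0: 1011 XOR 1101 = 0110
  pos 1: 1101 XOR 1101 = 0000
  pos 5: 1011 XOR 1101 = 0110
  pos 6: 1101 XOR 1101 = 0000
Remainder = 000 (zero — the frame passes the CRC check).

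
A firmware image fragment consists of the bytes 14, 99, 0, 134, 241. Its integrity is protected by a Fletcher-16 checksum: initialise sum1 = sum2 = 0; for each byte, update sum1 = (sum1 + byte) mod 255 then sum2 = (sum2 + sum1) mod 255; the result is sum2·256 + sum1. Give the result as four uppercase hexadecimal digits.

D2E9

Running sums (mod 255):
  after byte 0 (14): sum1=14, sum2=14
  after byte 1 (99): sum1=113, sum2=127
  after byte 2 (0): sum1=113, sum2=240
  after byte 3 (134): sum1=247, sum2=232
  after byte 4 (241): sum1=233, sum2=210
Checksum = sum2·256 + sum1 = 210·256 + 233 = 53993 = 0xD2E9.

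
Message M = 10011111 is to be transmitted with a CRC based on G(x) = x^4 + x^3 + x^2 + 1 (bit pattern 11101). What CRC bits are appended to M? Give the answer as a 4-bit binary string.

1010

Append 4 zeros: 100111110000. Divide by 11101 (XOR where the leading bit is 1):
  pos 0: 10011 XOR 11101 = 01110
  pos 1: 11101 XOR 11101 = 00000
  pos 6: 11000 XOR 11101 = 00101
Remainder (last 4 bits) = 1010. This is the CRC / FCS.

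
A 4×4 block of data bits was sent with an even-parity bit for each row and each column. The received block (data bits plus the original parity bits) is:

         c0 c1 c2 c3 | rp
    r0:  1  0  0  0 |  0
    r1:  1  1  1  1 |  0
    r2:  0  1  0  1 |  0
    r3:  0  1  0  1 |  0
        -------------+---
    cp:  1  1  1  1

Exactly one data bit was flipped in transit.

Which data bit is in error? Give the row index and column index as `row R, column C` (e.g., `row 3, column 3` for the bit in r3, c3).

row 0, column 0

Recompute each row's even parity and compare to rp:
  r0: data parity 1, sent rp 0 → mismatch
  r1: data parity 0, sent rp 0 → ok
  r2: data parity 0, sent rp 0 → ok
  r3: data parity 0, sent rp 0 → ok
Recompute each column's even parity and compare to cp:
  c0: data parity 0, sent cp 1 → mismatch
  c1: data parity 1, sent cp 1 → ok
  c2: data parity 1, sent cp 1 → ok
  c3: data parity 1, sent cp 1 → ok
Exactly one row (r0) and one column (c0) fail → the flipped bit is at their intersection.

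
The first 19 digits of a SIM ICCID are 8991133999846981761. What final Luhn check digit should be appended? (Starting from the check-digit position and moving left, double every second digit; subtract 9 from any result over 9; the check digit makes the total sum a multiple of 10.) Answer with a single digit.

2

Partial digits right→left: 1 6 7 1 8 9 6 4 8 9 9 9 3 3 1 1 9 9 8
Double every second digit counting from the check-digit position (so the 1st, 3rd, 5th, ... of the partial from the right).
  doubled (with −9 where >9): 2 5 7 3 7 9 6 2 9 7 → sum 57
  kept as-is: 6 1 9 4 9 9 3 1 9 → sum 51
Total = 57 + 51 = 108.
Check digit = (10 − (108 mod 10)) mod 10 = 2.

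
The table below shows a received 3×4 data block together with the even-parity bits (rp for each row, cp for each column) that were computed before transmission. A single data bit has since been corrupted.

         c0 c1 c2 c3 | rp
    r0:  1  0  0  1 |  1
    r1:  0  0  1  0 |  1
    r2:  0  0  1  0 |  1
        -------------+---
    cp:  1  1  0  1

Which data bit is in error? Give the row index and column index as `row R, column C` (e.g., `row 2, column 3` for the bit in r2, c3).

Recompute each row's even parity and compare to rp:
  r0: data parity 0, sent rp 1 → mismatch
  r1: data parity 1, sent rp 1 → ok
  r2: data parity 1, sent rp 1 → ok
Recompute each column's even parity and compare to cp:
  c0: data parity 1, sent cp 1 → ok
  c1: data parity 0, sent cp 1 → mismatch
  c2: data parity 0, sent cp 0 → ok
  c3: data parity 1, sent cp 1 → ok
Exactly one row (r0) and one column (c1) fail → the flipped bit is at their intersection.

row 0, column 1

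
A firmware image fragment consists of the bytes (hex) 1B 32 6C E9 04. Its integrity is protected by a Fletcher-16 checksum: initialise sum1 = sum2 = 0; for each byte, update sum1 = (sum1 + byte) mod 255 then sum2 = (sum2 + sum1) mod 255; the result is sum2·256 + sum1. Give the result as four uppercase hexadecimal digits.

Running sums (mod 255):
  after byte 0 (1B): sum1=27, sum2=27
  after byte 1 (32): sum1=77, sum2=104
  after byte 2 (6C): sum1=185, sum2=34
  after byte 3 (E9): sum1=163, sum2=197
  after byte 4 (04): sum1=167, sum2=109
Checksum = sum2·256 + sum1 = 109·256 + 167 = 28071 = 0x6DA7.

6DA7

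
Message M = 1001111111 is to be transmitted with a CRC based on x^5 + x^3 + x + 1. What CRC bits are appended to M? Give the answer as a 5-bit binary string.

Append 5 zeros: 100111111100000. Divide by 101011 (XOR where the leading bit is 1):
  pos 0: 100111 XOR 101011 = 001100
  pos 2: 110011 XOR 101011 = 011000
  pos 3: 110001 XOR 101011 = 011010
  pos 4: 110101 XOR 101011 = 011110
  pos 5: 111100 XOR 101011 = 010111
  pos 6: 101110 XOR 101011 = 000101
  pos 9: 101000 XOR 101011 = 000011
Remainder (last 5 bits) = 00011. This is the CRC / FCS.

00011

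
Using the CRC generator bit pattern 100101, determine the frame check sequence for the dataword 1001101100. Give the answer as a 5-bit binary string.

Append 5 zeros: 100110110000000. Divide by 100101 (XOR where the leading bit is 1):
  pos 0: 100110 XOR 100101 = 000011
  pos 4: 111100 XOR 100101 = 011001
  pos 5: 110010 XOR 100101 = 010111
  pos 6: 101110 XOR 100101 = 001011
  pos 8: 101100 XOR 100101 = 001001
Remainder (last 5 bits) = 10010. This is the CRC / FCS.

10010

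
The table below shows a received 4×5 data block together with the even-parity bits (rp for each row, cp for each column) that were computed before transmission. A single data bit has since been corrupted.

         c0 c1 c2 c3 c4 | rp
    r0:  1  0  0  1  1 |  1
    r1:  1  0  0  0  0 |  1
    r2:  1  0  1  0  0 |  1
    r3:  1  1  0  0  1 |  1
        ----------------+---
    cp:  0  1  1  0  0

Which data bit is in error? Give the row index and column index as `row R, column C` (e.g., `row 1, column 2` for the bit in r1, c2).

row 2, column 3

Recompute each row's even parity and compare to rp:
  r0: data parity 1, sent rp 1 → ok
  r1: data parity 1, sent rp 1 → ok
  r2: data parity 0, sent rp 1 → mismatch
  r3: data parity 1, sent rp 1 → ok
Recompute each column's even parity and compare to cp:
  c0: data parity 0, sent cp 0 → ok
  c1: data parity 1, sent cp 1 → ok
  c2: data parity 1, sent cp 1 → ok
  c3: data parity 1, sent cp 0 → mismatch
  c4: data parity 0, sent cp 0 → ok
Exactly one row (r2) and one column (c3) fail → the flipped bit is at their intersection.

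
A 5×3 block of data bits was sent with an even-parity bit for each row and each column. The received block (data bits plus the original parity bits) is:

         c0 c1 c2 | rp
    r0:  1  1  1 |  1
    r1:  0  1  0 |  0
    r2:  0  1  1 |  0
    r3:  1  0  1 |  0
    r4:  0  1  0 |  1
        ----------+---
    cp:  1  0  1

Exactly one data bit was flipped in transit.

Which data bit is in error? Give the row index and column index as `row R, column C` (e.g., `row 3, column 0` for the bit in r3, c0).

row 1, column 0

Recompute each row's even parity and compare to rp:
  r0: data parity 1, sent rp 1 → ok
  r1: data parity 1, sent rp 0 → mismatch
  r2: data parity 0, sent rp 0 → ok
  r3: data parity 0, sent rp 0 → ok
  r4: data parity 1, sent rp 1 → ok
Recompute each column's even parity and compare to cp:
  c0: data parity 0, sent cp 1 → mismatch
  c1: data parity 0, sent cp 0 → ok
  c2: data parity 1, sent cp 1 → ok
Exactly one row (r1) and one column (c0) fail → the flipped bit is at their intersection.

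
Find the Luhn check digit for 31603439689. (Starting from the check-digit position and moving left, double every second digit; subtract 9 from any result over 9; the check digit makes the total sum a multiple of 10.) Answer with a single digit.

5

Partial digits right→left: 9 8 6 9 3 4 3 0 6 1 3
Double every second digit counting from the check-digit position (so the 1st, 3rd, 5th, ... of the partial from the right).
  doubled (with −9 where >9): 9 3 6 6 3 6 → sum 33
  kept as-is: 8 9 4 0 1 → sum 22
Total = 33 + 22 = 55.
Check digit = (10 − (55 mod 10)) mod 10 = 5.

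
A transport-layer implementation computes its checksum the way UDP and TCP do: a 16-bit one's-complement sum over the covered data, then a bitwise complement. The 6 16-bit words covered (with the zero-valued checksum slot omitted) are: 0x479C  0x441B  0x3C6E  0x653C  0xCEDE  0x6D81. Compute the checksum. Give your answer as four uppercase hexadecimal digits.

One's-complement addition (fold any carry out of bit 15 back into bit 0):
  0x479C + 0x441B = 0x08BB7
  0x8BB7 + 0x3C6E = 0x0C825
  0xC825 + 0x653C = 0x12D61 → wrap carry → 0x2D62
  0x2D62 + 0xCEDE = 0x0FC40
  0xFC40 + 0x6D81 = 0x169C1 → wrap carry → 0x69C2
One's-complement sum = 0x69C2.
Checksum = ~0x69C2 & 0xFFFF = 0x963D.

963D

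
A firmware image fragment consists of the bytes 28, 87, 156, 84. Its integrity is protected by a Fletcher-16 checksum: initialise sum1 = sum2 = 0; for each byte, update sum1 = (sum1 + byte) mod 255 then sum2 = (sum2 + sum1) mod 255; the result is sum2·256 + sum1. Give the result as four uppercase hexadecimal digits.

Running sums (mod 255):
  after byte 0 (28): sum1=28, sum2=28
  after byte 1 (87): sum1=115, sum2=143
  after byte 2 (156): sum1=16, sum2=159
  after byte 3 (84): sum1=100, sum2=4
Checksum = sum2·256 + sum1 = 4·256 + 100 = 1124 = 0x0464.

0464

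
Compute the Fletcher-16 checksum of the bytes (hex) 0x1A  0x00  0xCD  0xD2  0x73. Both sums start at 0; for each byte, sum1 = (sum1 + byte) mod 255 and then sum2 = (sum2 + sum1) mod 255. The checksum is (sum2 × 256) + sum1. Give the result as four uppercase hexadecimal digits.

052E

Running sums (mod 255):
  after byte 0 (0x1A): sum1=26, sum2=26
  after byte 1 (0x00): sum1=26, sum2=52
  after byte 2 (0xCD): sum1=231, sum2=28
  after byte 3 (0xD2): sum1=186, sum2=214
  after byte 4 (0x73): sum1=46, sum2=5
Checksum = sum2·256 + sum1 = 5·256 + 46 = 1326 = 0x052E.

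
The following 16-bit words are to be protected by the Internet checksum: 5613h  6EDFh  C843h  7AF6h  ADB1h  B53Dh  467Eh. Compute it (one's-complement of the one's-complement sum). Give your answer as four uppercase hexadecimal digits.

4E65

One's-complement addition (fold any carry out of bit 15 back into bit 0):
  0x5613 + 0x6EDF = 0x0C4F2
  0xC4F2 + 0xC843 = 0x18D35 → wrap carry → 0x8D36
  0x8D36 + 0x7AF6 = 0x1082C → wrap carry → 0x082D
  0x082D + 0xADB1 = 0x0B5DE
  0xB5DE + 0xB53D = 0x16B1B → wrap carry → 0x6B1C
  0x6B1C + 0x467E = 0x0B19A
One's-complement sum = 0xB19A.
Checksum = ~0xB19A & 0xFFFF = 0x4E65.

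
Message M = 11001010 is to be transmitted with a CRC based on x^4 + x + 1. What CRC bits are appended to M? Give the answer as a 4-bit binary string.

0100

Append 4 zeros: 110010100000. Divide by 10011 (XOR where the leading bit is 1):
  pos 0: 11001 XOR 10011 = 01010
  pos 1: 10100 XOR 10011 = 00111
  pos 3: 11110 XOR 10011 = 01101
  pos 4: 11010 XOR 10011 = 01001
  pos 5: 10010 XOR 10011 = 00001
Remainder (last 4 bits) = 0100. This is the CRC / FCS.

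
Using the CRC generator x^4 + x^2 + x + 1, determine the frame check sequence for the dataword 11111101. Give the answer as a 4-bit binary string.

Append 4 zeros: 111111010000. Divide by 10111 (XOR where the leading bit is 1):
  pos 0: 11111 XOR 10111 = 01000
  pos 1: 10001 XOR 10111 = 00110
  pos 3: 11001 XOR 10111 = 01110
  pos 4: 11100 XOR 10111 = 01011
  pos 5: 10110 XOR 10111 = 00001
Remainder (last 4 bits) = 0100. This is the CRC / FCS.

0100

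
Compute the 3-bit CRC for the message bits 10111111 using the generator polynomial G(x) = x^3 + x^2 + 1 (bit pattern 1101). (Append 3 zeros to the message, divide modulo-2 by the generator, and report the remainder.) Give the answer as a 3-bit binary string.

Append 3 zeros: 10111111000. Divide by 1101 (XOR where the leading bit is 1):
  pos 0: 1011 XOR 1101 = 0110
  pos 1: 1101 XOR 1101 = 0000
  pos 5: 1110 XOR 1101 = 0011
  pos 7: 1100 XOR 1101 = 0001
Remainder (last 3 bits) = 001. This is the CRC / FCS.

001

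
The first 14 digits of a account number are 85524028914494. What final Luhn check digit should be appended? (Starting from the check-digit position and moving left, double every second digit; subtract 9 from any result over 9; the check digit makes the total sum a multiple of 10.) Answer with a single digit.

Partial digits right→left: 4 9 4 4 1 9 8 2 0 4 2 5 5 8
Double every second digit counting from the check-digit position (so the 1st, 3rd, 5th, ... of the partial from the right).
  doubled (with −9 where >9): 8 8 2 7 0 4 1 → sum 30
  kept as-is: 9 4 9 2 4 5 8 → sum 41
Total = 30 + 41 = 71.
Check digit = (10 − (71 mod 10)) mod 10 = 9.

9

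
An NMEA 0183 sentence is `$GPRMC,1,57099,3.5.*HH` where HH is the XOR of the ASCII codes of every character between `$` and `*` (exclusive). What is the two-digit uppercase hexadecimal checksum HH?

XOR the ASCII codes of the payload characters:
  'G' = 0x47 → acc = 0x47
  'P' = 0x50 → acc = 0x17
  'R' = 0x52 → acc = 0x45
  'M' = 0x4D → acc = 0x08
  'C' = 0x43 → acc = 0x4B
  ',' = 0x2C → acc = 0x67
  '1' = 0x31 → acc = 0x56
  ',' = 0x2C → acc = 0x7A
  '5' = 0x35 → acc = 0x4F
  '7' = 0x37 → acc = 0x78
  '0' = 0x30 → acc = 0x48
  '9' = 0x39 → acc = 0x71
  '9' = 0x39 → acc = 0x48
  ',' = 0x2C → acc = 0x64
  '3' = 0x33 → acc = 0x57
  '.' = 0x2E → acc = 0x79
  '5' = 0x35 → acc = 0x4C
  '.' = 0x2E → acc = 0x62
Checksum = 0x62.

62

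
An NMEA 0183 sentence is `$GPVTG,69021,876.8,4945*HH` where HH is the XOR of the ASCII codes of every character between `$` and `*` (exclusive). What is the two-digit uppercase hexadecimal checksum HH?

XOR the ASCII codes of the payload characters:
  'G' = 0x47 → acc = 0x47
  'P' = 0x50 → acc = 0x17
  'V' = 0x56 → acc = 0x41
  'T' = 0x54 → acc = 0x15
  'G' = 0x47 → acc = 0x52
  ',' = 0x2C → acc = 0x7E
  '6' = 0x36 → acc = 0x48
  '9' = 0x39 → acc = 0x71
  '0' = 0x30 → acc = 0x41
  '2' = 0x32 → acc = 0x73
  '1' = 0x31 → acc = 0x42
  ',' = 0x2C → acc = 0x6E
  '8' = 0x38 → acc = 0x56
  '7' = 0x37 → acc = 0x61
  '6' = 0x36 → acc = 0x57
  '.' = 0x2E → acc = 0x79
  '8' = 0x38 → acc = 0x41
  ',' = 0x2C → acc = 0x6D
  '4' = 0x34 → acc = 0x59
  '9' = 0x39 → acc = 0x60
  '4' = 0x34 → acc = 0x54
  '5' = 0x35 → acc = 0x61
Checksum = 0x61.

61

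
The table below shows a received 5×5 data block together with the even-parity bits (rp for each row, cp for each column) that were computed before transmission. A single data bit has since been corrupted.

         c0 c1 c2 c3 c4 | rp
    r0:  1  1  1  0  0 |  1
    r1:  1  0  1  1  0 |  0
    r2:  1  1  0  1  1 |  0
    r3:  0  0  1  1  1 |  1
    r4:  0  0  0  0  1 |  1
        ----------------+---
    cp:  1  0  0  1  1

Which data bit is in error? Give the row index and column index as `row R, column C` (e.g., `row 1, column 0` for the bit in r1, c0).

Recompute each row's even parity and compare to rp:
  r0: data parity 1, sent rp 1 → ok
  r1: data parity 1, sent rp 0 → mismatch
  r2: data parity 0, sent rp 0 → ok
  r3: data parity 1, sent rp 1 → ok
  r4: data parity 1, sent rp 1 → ok
Recompute each column's even parity and compare to cp:
  c0: data parity 1, sent cp 1 → ok
  c1: data parity 0, sent cp 0 → ok
  c2: data parity 1, sent cp 0 → mismatch
  c3: data parity 1, sent cp 1 → ok
  c4: data parity 1, sent cp 1 → ok
Exactly one row (r1) and one column (c2) fail → the flipped bit is at their intersection.

row 1, column 2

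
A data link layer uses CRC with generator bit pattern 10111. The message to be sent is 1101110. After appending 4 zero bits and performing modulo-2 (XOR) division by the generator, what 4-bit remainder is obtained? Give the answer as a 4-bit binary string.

Append 4 zeros: 11011100000. Divide by 10111 (XOR where the leading bit is 1):
  pos 0: 11011 XOR 10111 = 01100
  pos 1: 11001 XOR 10111 = 01110
  pos 2: 11100 XOR 10111 = 01011
  pos 3: 10110 XOR 10111 = 00001
Remainder (last 4 bits) = 1000. This is the CRC / FCS.

1000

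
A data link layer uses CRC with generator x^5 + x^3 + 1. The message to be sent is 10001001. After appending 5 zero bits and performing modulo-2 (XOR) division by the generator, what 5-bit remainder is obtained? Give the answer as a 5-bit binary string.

01101

Append 5 zeros: 1000100100000. Divide by 101001 (XOR where the leading bit is 1):
  pos 0: 100010 XOR 101001 = 001011
  pos 2: 101101 XOR 101001 = 000100
  pos 5: 100000 XOR 101001 = 001001
  pos 7: 100100 XOR 101001 = 001101
Remainder (last 5 bits) = 01101. This is the CRC / FCS.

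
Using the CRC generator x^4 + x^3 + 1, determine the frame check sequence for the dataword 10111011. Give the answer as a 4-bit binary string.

0011

Append 4 zeros: 101110110000. Divide by 11001 (XOR where the leading bit is 1):
  pos 0: 10111 XOR 11001 = 01110
  pos 1: 11100 XOR 11001 = 00101
  pos 3: 10111 XOR 11001 = 01110
  pos 4: 11100 XOR 11001 = 00101
  pos 6: 10100 XOR 11001 = 01101
  pos 7: 11010 XOR 11001 = 00011
Remainder (last 4 bits) = 0011. This is the CRC / FCS.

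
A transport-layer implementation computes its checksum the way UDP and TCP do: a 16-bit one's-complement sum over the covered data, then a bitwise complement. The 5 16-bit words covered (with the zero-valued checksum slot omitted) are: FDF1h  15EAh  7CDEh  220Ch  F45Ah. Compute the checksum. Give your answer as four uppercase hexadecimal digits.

One's-complement addition (fold any carry out of bit 15 back into bit 0):
  0xFDF1 + 0x15EA = 0x113DB → wrap carry → 0x13DC
  0x13DC + 0x7CDE = 0x090BA
  0x90BA + 0x220C = 0x0B2C6
  0xB2C6 + 0xF45A = 0x1A720 → wrap carry → 0xA721
One's-complement sum = 0xA721.
Checksum = ~0xA721 & 0xFFFF = 0x58DE.

58DE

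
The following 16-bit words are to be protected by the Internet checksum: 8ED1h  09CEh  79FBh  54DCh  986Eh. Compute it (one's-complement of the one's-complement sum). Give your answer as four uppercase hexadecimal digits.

001A

One's-complement addition (fold any carry out of bit 15 back into bit 0):
  0x8ED1 + 0x09CE = 0x0989F
  0x989F + 0x79FB = 0x1129A → wrap carry → 0x129B
  0x129B + 0x54DC = 0x06777
  0x6777 + 0x986E = 0x0FFE5
One's-complement sum = 0xFFE5.
Checksum = ~0xFFE5 & 0xFFFF = 0x001A.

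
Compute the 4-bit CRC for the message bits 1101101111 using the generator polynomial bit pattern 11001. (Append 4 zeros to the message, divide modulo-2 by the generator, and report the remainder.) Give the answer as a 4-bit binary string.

Append 4 zeros: 11011011110000. Divide by 11001 (XOR where the leading bit is 1):
  pos 0: 11011 XOR 11001 = 00010
  pos 3: 10011 XOR 11001 = 01010
  pos 4: 10101 XOR 11001 = 01100
  pos 5: 11001 XOR 11001 = 00000
Remainder (last 4 bits) = 0000. This is the CRC / FCS.

0000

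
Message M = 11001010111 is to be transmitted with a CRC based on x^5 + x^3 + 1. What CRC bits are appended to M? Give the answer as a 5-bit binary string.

Append 5 zeros: 1100101011100000. Divide by 101001 (XOR where the leading bit is 1):
  pos 0: 110010 XOR 101001 = 011011
  pos 1: 110111 XOR 101001 = 011110
  pos 2: 111100 XOR 101001 = 010101
  pos 3: 101011 XOR 101001 = 000010
  pos 7: 101100 XOR 101001 = 000101
  pos 10: 101000 XOR 101001 = 000001
Remainder (last 5 bits) = 00001. This is the CRC / FCS.

00001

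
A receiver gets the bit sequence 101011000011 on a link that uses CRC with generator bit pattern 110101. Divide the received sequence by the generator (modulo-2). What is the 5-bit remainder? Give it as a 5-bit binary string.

Modulo-2 division of 101011000011 by 110101:
  pos 0: 101011 XOR 110101 = 011110
  pos 1: 111100 XOR 110101 = 001001
  pos 3: 100100 XOR 110101 = 010001
  pos 4: 100010 XOR 110101 = 010111
  pos 5: 101111 XOR 110101 = 011010
  pos 6: 110101 XOR 110101 = 000000
Remainder = 00000 (zero — the frame passes the CRC check).

00000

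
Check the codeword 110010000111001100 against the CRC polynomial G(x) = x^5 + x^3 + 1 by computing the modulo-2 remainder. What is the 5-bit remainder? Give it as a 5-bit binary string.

Modulo-2 division of 110010000111001100 by 101001:
  pos 0: 110010 XOR 101001 = 011011
  pos 1: 110110 XOR 101001 = 011111
  pos 2: 111110 XOR 101001 = 010111
  pos 3: 101110 XOR 101001 = 000111
  pos 6: 111111 XOR 101001 = 010110
  pos 7: 101100 XOR 101001 = 000101
  pos 10: 101011 XOR 101001 = 000010
Remainder = 01000 (nonzero — an error is detected).

01000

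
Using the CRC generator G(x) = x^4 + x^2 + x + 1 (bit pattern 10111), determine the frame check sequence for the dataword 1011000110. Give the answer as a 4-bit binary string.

0001

Append 4 zeros: 10110001100000. Divide by 10111 (XOR where the leading bit is 1):
  pos 0: 10110 XOR 10111 = 00001
  pos 4: 10011 XOR 10111 = 00100
  pos 6: 10000 XOR 10111 = 00111
  pos 8: 11100 XOR 10111 = 01011
  pos 9: 10110 XOR 10111 = 00001
Remainder (last 4 bits) = 0001. This is the CRC / FCS.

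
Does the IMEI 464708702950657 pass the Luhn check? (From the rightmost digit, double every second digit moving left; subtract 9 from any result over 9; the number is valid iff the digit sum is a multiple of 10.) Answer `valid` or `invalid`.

From the right, keep odd positions and double even positions (subtract 9 from any doubled value over 9):
  doubled (positions 2,4,...): 1 0 9 0 7 5 3 → sum 25
  kept (positions 1,3,...): 7 6 5 2 7 0 4 4 → sum 35
Total = 60.
60 mod 10 = 0, so the number is valid.

valid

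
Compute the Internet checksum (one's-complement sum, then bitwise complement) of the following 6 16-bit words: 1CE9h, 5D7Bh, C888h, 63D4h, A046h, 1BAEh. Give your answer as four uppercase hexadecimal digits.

One's-complement addition (fold any carry out of bit 15 back into bit 0):
  0x1CE9 + 0x5D7B = 0x07A64
  0x7A64 + 0xC888 = 0x142EC → wrap carry → 0x42ED
  0x42ED + 0x63D4 = 0x0A6C1
  0xA6C1 + 0xA046 = 0x14707 → wrap carry → 0x4708
  0x4708 + 0x1BAE = 0x062B6
One's-complement sum = 0x62B6.
Checksum = ~0x62B6 & 0xFFFF = 0x9D49.

9D49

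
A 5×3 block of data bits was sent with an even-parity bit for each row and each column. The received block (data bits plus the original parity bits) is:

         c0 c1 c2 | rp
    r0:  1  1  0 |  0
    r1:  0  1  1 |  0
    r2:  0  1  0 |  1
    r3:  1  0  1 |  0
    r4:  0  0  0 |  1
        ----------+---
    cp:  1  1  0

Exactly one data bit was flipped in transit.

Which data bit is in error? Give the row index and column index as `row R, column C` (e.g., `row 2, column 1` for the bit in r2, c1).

Recompute each row's even parity and compare to rp:
  r0: data parity 0, sent rp 0 → ok
  r1: data parity 0, sent rp 0 → ok
  r2: data parity 1, sent rp 1 → ok
  r3: data parity 0, sent rp 0 → ok
  r4: data parity 0, sent rp 1 → mismatch
Recompute each column's even parity and compare to cp:
  c0: data parity 0, sent cp 1 → mismatch
  c1: data parity 1, sent cp 1 → ok
  c2: data parity 0, sent cp 0 → ok
Exactly one row (r4) and one column (c0) fail → the flipped bit is at their intersection.

row 4, column 0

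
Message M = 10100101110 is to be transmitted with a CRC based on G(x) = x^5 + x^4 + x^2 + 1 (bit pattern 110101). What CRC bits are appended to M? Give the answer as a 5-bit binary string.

Append 5 zeros: 1010010111000000. Divide by 110101 (XOR where the leading bit is 1):
  pos 0: 101001 XOR 110101 = 011100
  pos 1: 111000 XOR 110101 = 001101
  pos 3: 110111 XOR 110101 = 000010
  pos 7: 101000 XOR 110101 = 011101
  pos 8: 111010 XOR 110101 = 001111
  pos 10: 111100 XOR 110101 = 001001
Remainder (last 5 bits) = 01001. This is the CRC / FCS.

01001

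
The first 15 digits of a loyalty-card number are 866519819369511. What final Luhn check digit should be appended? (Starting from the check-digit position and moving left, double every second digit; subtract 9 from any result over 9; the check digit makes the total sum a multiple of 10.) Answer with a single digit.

2

Partial digits right→left: 1 1 5 9 6 3 9 1 8 9 1 5 6 6 8
Double every second digit counting from the check-digit position (so the 1st, 3rd, 5th, ... of the partial from the right).
  doubled (with −9 where >9): 2 1 3 9 7 2 3 7 → sum 34
  kept as-is: 1 9 3 1 9 5 6 → sum 34
Total = 34 + 34 = 68.
Check digit = (10 − (68 mod 10)) mod 10 = 2.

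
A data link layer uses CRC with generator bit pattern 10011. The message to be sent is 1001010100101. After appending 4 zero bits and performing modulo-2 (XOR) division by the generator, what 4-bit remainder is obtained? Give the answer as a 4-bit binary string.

Append 4 zeros: 10010101001010000. Divide by 10011 (XOR where the leading bit is 1):
  pos 0: 10010 XOR 10011 = 00001
  pos 4: 11010 XOR 10011 = 01001
  pos 5: 10010 XOR 10011 = 00001
  pos 9: 11010 XOR 10011 = 01001
  pos 10: 10010 XOR 10011 = 00001
Remainder (last 4 bits) = 0100. This is the CRC / FCS.

0100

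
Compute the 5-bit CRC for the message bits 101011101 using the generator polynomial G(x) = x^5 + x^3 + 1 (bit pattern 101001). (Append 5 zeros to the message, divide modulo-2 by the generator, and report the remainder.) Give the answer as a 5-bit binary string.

11001

Append 5 zeros: 10101110100000. Divide by 101001 (XOR where the leading bit is 1):
  pos 0: 101011 XOR 101001 = 000010
  pos 4: 101010 XOR 101001 = 000011
  pos 8: 110000 XOR 101001 = 011001
Remainder (last 5 bits) = 11001. This is the CRC / FCS.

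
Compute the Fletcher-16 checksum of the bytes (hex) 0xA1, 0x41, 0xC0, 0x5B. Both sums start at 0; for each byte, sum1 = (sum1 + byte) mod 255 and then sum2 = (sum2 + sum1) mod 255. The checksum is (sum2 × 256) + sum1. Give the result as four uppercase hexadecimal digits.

Running sums (mod 255):
  after byte 0 (0xA1): sum1=161, sum2=161
  after byte 1 (0x41): sum1=226, sum2=132
  after byte 2 (0xC0): sum1=163, sum2=40
  after byte 3 (0x5B): sum1=254, sum2=39
Checksum = sum2·256 + sum1 = 39·256 + 254 = 10238 = 0x27FE.

27FE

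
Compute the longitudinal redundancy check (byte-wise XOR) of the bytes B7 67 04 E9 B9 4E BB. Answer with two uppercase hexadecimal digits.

XOR the bytes together:
  start with 0xB7
  0xB7 ⊕ 0x67 = 0xD0
  0xD0 ⊕ 0x04 = 0xD4
  0xD4 ⊕ 0xE9 = 0x3D
  0x3D ⊕ 0xB9 = 0x84
  0x84 ⊕ 0x4E = 0xCA
  0xCA ⊕ 0xBB = 0x71

71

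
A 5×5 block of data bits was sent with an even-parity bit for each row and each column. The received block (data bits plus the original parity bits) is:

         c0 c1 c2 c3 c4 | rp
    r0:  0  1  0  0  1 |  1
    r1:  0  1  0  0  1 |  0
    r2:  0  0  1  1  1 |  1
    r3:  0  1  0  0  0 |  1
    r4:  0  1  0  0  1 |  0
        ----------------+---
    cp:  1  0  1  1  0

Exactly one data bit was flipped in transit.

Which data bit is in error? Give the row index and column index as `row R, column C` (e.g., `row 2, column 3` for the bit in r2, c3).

row 0, column 0

Recompute each row's even parity and compare to rp:
  r0: data parity 0, sent rp 1 → mismatch
  r1: data parity 0, sent rp 0 → ok
  r2: data parity 1, sent rp 1 → ok
  r3: data parity 1, sent rp 1 → ok
  r4: data parity 0, sent rp 0 → ok
Recompute each column's even parity and compare to cp:
  c0: data parity 0, sent cp 1 → mismatch
  c1: data parity 0, sent cp 0 → ok
  c2: data parity 1, sent cp 1 → ok
  c3: data parity 1, sent cp 1 → ok
  c4: data parity 0, sent cp 0 → ok
Exactly one row (r0) and one column (c0) fail → the flipped bit is at their intersection.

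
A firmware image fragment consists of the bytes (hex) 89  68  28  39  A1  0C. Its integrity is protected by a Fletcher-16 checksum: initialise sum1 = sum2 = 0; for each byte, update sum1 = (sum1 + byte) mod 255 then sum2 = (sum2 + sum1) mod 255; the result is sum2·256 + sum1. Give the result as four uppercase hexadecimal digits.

DE01

Running sums (mod 255):
  after byte 0 (89): sum1=137, sum2=137
  after byte 1 (68): sum1=241, sum2=123
  after byte 2 (28): sum1=26, sum2=149
  after byte 3 (39): sum1=83, sum2=232
  after byte 4 (A1): sum1=244, sum2=221
  after byte 5 (0C): sum1=1, sum2=222
Checksum = sum2·256 + sum1 = 222·256 + 1 = 56833 = 0xDE01.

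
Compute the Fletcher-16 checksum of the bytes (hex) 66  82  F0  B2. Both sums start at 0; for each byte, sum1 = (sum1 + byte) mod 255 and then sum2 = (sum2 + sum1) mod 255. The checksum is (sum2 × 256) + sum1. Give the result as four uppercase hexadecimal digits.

B58C

Running sums (mod 255):
  after byte 0 (66): sum1=102, sum2=102
  after byte 1 (82): sum1=232, sum2=79
  after byte 2 (F0): sum1=217, sum2=41
  after byte 3 (B2): sum1=140, sum2=181
Checksum = sum2·256 + sum1 = 181·256 + 140 = 46476 = 0xB58C.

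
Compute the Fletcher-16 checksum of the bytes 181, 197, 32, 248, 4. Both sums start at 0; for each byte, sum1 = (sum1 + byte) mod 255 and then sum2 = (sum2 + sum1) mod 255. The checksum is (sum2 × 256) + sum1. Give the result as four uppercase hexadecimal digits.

F998

Running sums (mod 255):
  after byte 0 (181): sum1=181, sum2=181
  after byte 1 (197): sum1=123, sum2=49
  after byte 2 (32): sum1=155, sum2=204
  after byte 3 (248): sum1=148, sum2=97
  after byte 4 (4): sum1=152, sum2=249
Checksum = sum2·256 + sum1 = 249·256 + 152 = 63896 = 0xF998.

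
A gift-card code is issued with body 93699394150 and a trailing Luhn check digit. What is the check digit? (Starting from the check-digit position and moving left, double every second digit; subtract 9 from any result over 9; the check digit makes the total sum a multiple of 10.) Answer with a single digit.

Partial digits right→left: 0 5 1 4 9 3 9 9 6 3 9
Double every second digit counting from the check-digit position (so the 1st, 3rd, 5th, ... of the partial from the right).
  doubled (with −9 where >9): 0 2 9 9 3 9 → sum 32
  kept as-is: 5 4 3 9 3 → sum 24
Total = 32 + 24 = 56.
Check digit = (10 − (56 mod 10)) mod 10 = 4.

4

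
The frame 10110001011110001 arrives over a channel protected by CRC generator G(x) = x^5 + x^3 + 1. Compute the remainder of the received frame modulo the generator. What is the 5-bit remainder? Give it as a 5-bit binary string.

00000

Modulo-2 division of 10110001011110001 by 101001:
  pos 0: 101100 XOR 101001 = 000101
  pos 3: 101010 XOR 101001 = 000011
  pos 7: 111111 XOR 101001 = 010110
  pos 8: 101100 XOR 101001 = 000101
  pos 11: 101001 XOR 101001 = 000000
Remainder = 00000 (zero — the frame passes the CRC check).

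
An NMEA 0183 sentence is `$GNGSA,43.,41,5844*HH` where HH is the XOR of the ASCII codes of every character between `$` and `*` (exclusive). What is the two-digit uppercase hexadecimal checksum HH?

XOR the ASCII codes of the payload characters:
  'G' = 0x47 → acc = 0x47
  'N' = 0x4E → acc = 0x09
  'G' = 0x47 → acc = 0x4E
  'S' = 0x53 → acc = 0x1D
  'A' = 0x41 → acc = 0x5C
  ',' = 0x2C → acc = 0x70
  '4' = 0x34 → acc = 0x44
  '3' = 0x33 → acc = 0x77
  '.' = 0x2E → acc = 0x59
  ',' = 0x2C → acc = 0x75
  '4' = 0x34 → acc = 0x41
  '1' = 0x31 → acc = 0x70
  ',' = 0x2C → acc = 0x5C
  '5' = 0x35 → acc = 0x69
  '8' = 0x38 → acc = 0x51
  '4' = 0x34 → acc = 0x65
  '4' = 0x34 → acc = 0x51
Checksum = 0x51.

51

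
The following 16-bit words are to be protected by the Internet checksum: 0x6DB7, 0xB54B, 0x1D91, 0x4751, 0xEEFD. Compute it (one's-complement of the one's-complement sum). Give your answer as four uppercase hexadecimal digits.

One's-complement addition (fold any carry out of bit 15 back into bit 0):
  0x6DB7 + 0xB54B = 0x12302 → wrap carry → 0x2303
  0x2303 + 0x1D91 = 0x04094
  0x4094 + 0x4751 = 0x087E5
  0x87E5 + 0xEEFD = 0x176E2 → wrap carry → 0x76E3
One's-complement sum = 0x76E3.
Checksum = ~0x76E3 & 0xFFFF = 0x891C.

891C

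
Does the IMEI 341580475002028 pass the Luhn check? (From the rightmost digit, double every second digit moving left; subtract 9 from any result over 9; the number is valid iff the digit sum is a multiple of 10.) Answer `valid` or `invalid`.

invalid

From the right, keep odd positions and double even positions (subtract 9 from any doubled value over 9):
  doubled (positions 2,4,...): 4 4 0 5 0 1 8 → sum 22
  kept (positions 1,3,...): 8 0 0 5 4 8 1 3 → sum 29
Total = 51.
51 mod 10 = 1, so the number is invalid.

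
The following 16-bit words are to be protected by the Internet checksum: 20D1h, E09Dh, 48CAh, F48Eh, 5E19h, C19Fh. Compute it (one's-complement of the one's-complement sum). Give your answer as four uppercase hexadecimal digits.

A17E

One's-complement addition (fold any carry out of bit 15 back into bit 0):
  0x20D1 + 0xE09D = 0x1016E → wrap carry → 0x016F
  0x016F + 0x48CA = 0x04A39
  0x4A39 + 0xF48E = 0x13EC7 → wrap carry → 0x3EC8
  0x3EC8 + 0x5E19 = 0x09CE1
  0x9CE1 + 0xC19F = 0x15E80 → wrap carry → 0x5E81
One's-complement sum = 0x5E81.
Checksum = ~0x5E81 & 0xFFFF = 0xA17E.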